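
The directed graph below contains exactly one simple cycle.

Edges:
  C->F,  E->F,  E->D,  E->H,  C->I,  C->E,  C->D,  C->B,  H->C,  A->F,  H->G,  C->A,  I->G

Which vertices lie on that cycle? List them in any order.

DFS with gray/black marking from C:
C gray
  F gray
  F black
  B gray
  B black
  D gray
  D black
  E gray
    E→D: D black — skip
    H gray
      G gray
      G black
      H→C: C is gray → back edge
Back edge closes the cycle C → E → H → C; its vertices are {C, E, H}.

C, E, H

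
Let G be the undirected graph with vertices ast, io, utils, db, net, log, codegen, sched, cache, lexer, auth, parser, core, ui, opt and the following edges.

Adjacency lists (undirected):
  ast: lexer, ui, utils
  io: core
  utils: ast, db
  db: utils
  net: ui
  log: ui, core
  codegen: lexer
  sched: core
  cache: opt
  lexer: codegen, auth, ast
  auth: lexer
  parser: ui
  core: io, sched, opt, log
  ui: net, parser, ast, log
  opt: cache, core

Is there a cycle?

No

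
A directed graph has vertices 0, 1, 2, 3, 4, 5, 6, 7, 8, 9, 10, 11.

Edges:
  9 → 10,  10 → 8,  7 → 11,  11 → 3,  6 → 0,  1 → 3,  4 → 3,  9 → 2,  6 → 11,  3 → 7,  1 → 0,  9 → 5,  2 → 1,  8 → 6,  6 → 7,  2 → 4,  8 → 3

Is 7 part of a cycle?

Yes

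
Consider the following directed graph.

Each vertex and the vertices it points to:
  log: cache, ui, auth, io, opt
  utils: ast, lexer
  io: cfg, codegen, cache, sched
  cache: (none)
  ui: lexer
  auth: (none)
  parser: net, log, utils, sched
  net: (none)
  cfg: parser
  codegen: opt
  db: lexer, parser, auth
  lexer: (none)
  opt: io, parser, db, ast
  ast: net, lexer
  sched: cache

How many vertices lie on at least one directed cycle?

7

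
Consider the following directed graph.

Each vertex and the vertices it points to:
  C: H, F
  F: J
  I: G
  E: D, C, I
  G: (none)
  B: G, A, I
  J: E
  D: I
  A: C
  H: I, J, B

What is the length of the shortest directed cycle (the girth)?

4

For each vertex v, BFS finds the shortest path from v back to v.
The shortest such closed walk is E → C → H → J → E, length 4.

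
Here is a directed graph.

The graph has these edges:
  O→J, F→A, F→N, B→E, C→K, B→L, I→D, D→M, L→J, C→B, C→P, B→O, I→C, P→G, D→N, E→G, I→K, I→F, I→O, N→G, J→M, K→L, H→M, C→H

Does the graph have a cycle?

DFS with white/gray/black marking, starting from C:
C gray
  B gray
    O gray
      J gray
        M gray
        M black
      J black
    O black
    E gray
      G gray
      G black
    E black
    L gray
      L→J: J black — skip
    L black
  B black
  K gray
    K→L: L black — skip
  K black
  H gray
    H→M: M black — skip
  H black
  P gray
    P→G: G black — skip
  P black
C black
A gray
A black
D gray
  D→M: M black — skip
  N gray
    N→G: G black — skip
  N black
D black
F gray
  F→N: N black — skip
  F→A: A black — skip
F black
I gray
  I→F: F black — skip
  I→K: K black — skip
  I→D: D black — skip
  I→O: O black — skip
  I→C: C black — skip
I black
Every edge goes to a white or black vertex — no back edge, so the graph is acyclic.

No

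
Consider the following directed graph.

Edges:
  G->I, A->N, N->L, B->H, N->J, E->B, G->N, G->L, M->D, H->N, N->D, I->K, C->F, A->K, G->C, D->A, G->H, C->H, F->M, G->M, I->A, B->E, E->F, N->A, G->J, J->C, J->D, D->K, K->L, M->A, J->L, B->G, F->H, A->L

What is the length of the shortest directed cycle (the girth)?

2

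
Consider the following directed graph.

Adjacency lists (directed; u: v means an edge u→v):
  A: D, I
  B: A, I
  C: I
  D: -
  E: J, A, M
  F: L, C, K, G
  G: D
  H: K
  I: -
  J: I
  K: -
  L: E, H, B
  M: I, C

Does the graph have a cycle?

DFS with white/gray/black marking, starting from I:
I gray
I black
A gray
  D gray
  D black
  A→I: I black — skip
A black
B gray
  B→A: A black — skip
  B→I: I black — skip
B black
C gray
  C→I: I black — skip
C black
E gray
  J gray
    J→I: I black — skip
  J black
  E→A: A black — skip
  M gray
    M→I: I black — skip
    M→C: C black — skip
  M black
E black
F gray
  L gray
    L→E: E black — skip
    H gray
      K gray
      K black
    H black
    L→B: B black — skip
  L black
  F→C: C black — skip
  F→K: K black — skip
  G gray
    G→D: D black — skip
  G black
F black
Every edge goes to a white or black vertex — no back edge, so the graph is acyclic.

No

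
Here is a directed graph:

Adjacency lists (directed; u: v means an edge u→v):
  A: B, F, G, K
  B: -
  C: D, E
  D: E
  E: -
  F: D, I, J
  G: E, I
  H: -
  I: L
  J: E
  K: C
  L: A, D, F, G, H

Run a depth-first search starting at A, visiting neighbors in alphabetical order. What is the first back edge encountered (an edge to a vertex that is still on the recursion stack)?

DFS from A (visiting neighbors in alphabetical order); mark gray on enter, black on exit:
A gray
  B gray
  B black
  F gray
    D gray
      E gray
      E black
    D black
    I gray
      L gray
        L→A: A is gray → back edge
First back edge: L → A.

L->A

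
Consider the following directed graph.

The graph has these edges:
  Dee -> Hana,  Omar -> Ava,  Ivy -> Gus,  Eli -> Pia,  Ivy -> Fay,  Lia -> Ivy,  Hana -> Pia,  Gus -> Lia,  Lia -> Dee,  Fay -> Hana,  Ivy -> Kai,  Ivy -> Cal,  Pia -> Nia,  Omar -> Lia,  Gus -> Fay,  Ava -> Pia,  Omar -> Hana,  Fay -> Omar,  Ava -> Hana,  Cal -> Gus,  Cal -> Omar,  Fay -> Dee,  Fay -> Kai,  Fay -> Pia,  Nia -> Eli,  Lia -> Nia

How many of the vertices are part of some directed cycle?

9

A vertex is on a directed cycle iff it belongs to a strongly connected component of size ≥ 2 (or has a self-loop).
The vertices on cycles are {Cal, Eli, Fay, Gus, Ivy, Lia, Nia, Pia, Omar} — 9 in total.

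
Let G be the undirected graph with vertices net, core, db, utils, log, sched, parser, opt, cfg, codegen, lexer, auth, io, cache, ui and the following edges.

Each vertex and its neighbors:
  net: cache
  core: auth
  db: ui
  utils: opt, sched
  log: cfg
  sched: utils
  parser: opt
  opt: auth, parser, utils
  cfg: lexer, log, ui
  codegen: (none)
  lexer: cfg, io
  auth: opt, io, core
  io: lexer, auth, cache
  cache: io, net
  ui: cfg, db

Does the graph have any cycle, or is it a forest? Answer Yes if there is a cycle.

DFS, tracking each vertex's parent; an edge to a visited non-parent vertex closes a cycle.
Start from net:
visit net (parent –)
  visit cache (parent net)
    visit io (parent cache)
      visit lexer (parent io)
        visit cfg (parent lexer)
          cfg–lexer: parent, skip
          visit log (parent cfg)
            log–cfg: parent, skip
          visit ui (parent cfg)
            ui–cfg: parent, skip
            visit db (parent ui)
              db–ui: parent, skip
        lexer–io: parent, skip
      visit auth (parent io)
        visit opt (parent auth)
          opt–auth: parent, skip
          visit parser (parent opt)
            parser–opt: parent, skip
          visit utils (parent opt)
            utils–opt: parent, skip
            visit sched (parent utils)
              sched–utils: parent, skip
        auth–io: parent, skip
        visit core (parent auth)
          core–auth: parent, skip
      io–cache: parent, skip
    cache–net: parent, skip
visit codegen (parent –)
No non-parent visited neighbor found — the graph is a forest.

No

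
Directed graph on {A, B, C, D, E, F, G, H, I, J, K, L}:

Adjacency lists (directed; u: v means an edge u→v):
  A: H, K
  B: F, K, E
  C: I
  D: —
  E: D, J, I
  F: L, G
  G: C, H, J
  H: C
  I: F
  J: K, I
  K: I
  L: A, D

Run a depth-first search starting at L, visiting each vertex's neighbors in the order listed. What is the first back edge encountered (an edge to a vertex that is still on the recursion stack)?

F→L

DFS from L (visiting each vertex's neighbors in the order listed); mark gray on enter, black on exit:
L gray
  A gray
    H gray
      C gray
        I gray
          F gray
            F→L: L is gray → back edge
First back edge: F → L.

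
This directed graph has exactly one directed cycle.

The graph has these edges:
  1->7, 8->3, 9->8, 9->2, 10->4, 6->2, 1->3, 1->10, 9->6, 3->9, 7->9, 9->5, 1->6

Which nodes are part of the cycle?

DFS with gray/black marking from 3:
3 gray
  9 gray
    2 gray
    2 black
    6 gray
      6→2: 2 black — skip
    6 black
    5 gray
    5 black
    8 gray
      8→3: 3 is gray → back edge
Back edge closes the cycle 3 → 9 → 8 → 3; its vertices are {3, 8, 9}.

3, 8, 9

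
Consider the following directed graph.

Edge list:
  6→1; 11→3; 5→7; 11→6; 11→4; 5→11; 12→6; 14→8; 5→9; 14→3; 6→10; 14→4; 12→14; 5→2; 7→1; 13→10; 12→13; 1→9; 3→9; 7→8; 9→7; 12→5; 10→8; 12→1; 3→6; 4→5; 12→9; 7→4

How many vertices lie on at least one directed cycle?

A vertex is on a directed cycle iff it belongs to a strongly connected component of size ≥ 2 (or has a self-loop).
The vertices on cycles are {1, 3, 4, 5, 6, 7, 9, 11} — 8 in total.

8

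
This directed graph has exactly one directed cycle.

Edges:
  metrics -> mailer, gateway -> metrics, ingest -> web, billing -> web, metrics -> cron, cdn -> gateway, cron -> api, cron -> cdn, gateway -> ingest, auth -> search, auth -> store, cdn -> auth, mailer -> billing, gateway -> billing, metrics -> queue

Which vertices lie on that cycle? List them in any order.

cdn, cron, gateway, metrics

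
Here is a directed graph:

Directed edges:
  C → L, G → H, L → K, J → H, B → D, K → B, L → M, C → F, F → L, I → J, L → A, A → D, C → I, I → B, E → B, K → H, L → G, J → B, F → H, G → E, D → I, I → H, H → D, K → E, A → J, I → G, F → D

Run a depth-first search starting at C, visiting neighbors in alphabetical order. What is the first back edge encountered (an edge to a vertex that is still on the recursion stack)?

B→D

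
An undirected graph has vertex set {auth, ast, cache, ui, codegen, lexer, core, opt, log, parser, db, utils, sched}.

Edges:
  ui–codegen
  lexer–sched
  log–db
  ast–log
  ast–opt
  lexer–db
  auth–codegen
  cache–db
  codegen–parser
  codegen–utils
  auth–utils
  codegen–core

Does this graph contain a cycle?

DFS, tracking each vertex's parent; an edge to a visited non-parent vertex closes a cycle.
Start from core:
visit core (parent –)
  visit codegen (parent core)
    visit parser (parent codegen)
      parser–codegen: parent, skip
    visit utils (parent codegen)
      visit auth (parent utils)
        auth–codegen: codegen visited and ≠ parent → cycle
Cycle: codegen – utils – auth – codegen.

Yes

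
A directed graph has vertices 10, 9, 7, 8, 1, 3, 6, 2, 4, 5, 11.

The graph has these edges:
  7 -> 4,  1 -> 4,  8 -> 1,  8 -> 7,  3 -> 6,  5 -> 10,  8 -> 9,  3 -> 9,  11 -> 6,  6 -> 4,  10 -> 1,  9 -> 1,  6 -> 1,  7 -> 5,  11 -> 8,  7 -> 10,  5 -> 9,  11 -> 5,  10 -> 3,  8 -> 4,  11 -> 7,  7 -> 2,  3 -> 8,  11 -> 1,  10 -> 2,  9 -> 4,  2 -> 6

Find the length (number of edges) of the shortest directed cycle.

For each vertex v, BFS finds the shortest path from v back to v.
The shortest such closed walk is 7 → 10 → 3 → 8 → 7, length 4.

4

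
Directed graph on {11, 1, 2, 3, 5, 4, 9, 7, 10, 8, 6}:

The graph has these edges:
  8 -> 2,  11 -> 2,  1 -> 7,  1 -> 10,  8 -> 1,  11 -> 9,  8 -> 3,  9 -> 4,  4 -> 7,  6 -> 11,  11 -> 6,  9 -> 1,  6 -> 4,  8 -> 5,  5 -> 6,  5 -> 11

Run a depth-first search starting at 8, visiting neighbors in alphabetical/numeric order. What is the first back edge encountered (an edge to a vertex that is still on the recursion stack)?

DFS from 8 (visiting neighbors in alphabetical/numeric order); mark gray on enter, black on exit:
8 gray
  1 gray
    7 gray
    7 black
    10 gray
    10 black
  1 black
  2 gray
  2 black
  3 gray
  3 black
  5 gray
    6 gray
      4 gray
        4→7: 7 black — skip
      4 black
      11 gray
        11→2: 2 black — skip
        11→6: 6 is gray → back edge
First back edge: 11 → 6.

11->6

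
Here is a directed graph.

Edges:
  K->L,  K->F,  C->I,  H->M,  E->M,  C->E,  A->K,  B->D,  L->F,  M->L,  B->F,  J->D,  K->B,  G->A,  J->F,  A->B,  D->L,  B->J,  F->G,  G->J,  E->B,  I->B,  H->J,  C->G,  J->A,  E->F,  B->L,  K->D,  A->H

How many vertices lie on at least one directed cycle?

10

A vertex is on a directed cycle iff it belongs to a strongly connected component of size ≥ 2 (or has a self-loop).
The vertices on cycles are {A, B, D, F, G, H, J, K, L, M} — 10 in total.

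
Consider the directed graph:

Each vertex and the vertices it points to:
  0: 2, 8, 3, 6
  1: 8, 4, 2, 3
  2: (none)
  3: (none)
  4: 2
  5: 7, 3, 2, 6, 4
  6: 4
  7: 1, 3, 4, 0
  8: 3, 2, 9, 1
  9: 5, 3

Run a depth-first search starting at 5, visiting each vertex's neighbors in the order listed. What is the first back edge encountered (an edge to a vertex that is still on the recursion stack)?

DFS from 5 (visiting each vertex's neighbors in the order listed); mark gray on enter, black on exit:
5 gray
  7 gray
    1 gray
      8 gray
        3 gray
        3 black
        2 gray
        2 black
        9 gray
          9→5: 5 is gray → back edge
First back edge: 9 → 5.

9→5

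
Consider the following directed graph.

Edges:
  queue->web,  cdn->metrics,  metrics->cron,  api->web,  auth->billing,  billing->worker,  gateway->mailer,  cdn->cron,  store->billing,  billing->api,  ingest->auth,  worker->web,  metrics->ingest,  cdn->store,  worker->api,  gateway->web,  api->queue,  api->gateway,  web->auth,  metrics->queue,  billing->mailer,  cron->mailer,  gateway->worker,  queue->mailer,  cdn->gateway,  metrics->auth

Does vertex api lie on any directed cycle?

Yes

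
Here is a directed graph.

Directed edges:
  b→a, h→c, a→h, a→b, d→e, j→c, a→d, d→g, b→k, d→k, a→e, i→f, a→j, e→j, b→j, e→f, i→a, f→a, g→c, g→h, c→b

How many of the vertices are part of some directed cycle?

9

A vertex is on a directed cycle iff it belongs to a strongly connected component of size ≥ 2 (or has a self-loop).
The vertices on cycles are {a, b, c, d, e, f, g, h, j} — 9 in total.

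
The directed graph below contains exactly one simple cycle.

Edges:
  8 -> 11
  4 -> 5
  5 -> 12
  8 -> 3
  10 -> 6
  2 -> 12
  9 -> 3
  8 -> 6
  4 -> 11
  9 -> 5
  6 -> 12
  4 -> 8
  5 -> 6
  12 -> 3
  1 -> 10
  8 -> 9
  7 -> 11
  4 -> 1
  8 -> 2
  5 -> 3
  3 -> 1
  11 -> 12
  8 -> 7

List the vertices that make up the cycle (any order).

DFS with gray/black marking from 1:
1 gray
  10 gray
    6 gray
      12 gray
        3 gray
          3→1: 1 is gray → back edge
Back edge closes the cycle 1 → 10 → 6 → 12 → 3 → 1; its vertices are {1, 3, 6, 10, 12}.

1, 3, 6, 10, 12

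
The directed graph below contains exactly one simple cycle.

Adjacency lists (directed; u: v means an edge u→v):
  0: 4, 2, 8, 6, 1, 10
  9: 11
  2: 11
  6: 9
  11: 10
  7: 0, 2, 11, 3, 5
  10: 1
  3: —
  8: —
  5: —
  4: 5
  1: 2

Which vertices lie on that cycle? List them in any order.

DFS with gray/black marking from 10:
10 gray
  1 gray
    2 gray
      11 gray
        11→10: 10 is gray → back edge
Back edge closes the cycle 10 → 1 → 2 → 11 → 10; its vertices are {1, 2, 10, 11}.

1, 2, 10, 11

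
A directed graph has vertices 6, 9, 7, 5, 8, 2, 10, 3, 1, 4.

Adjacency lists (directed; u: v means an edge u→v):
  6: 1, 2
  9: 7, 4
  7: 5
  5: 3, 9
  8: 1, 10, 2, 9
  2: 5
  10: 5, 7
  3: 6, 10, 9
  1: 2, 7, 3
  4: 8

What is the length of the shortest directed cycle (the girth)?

3

For each vertex v, BFS finds the shortest path from v back to v.
The shortest such closed walk is 4 → 8 → 9 → 4, length 3.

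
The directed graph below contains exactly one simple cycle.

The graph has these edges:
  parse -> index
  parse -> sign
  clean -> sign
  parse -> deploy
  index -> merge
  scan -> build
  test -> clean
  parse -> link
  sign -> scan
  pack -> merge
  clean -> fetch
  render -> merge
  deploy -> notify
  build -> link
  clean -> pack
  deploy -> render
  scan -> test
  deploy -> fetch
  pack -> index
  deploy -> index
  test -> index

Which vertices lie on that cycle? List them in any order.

DFS with gray/black marking from sign:
sign gray
  scan gray
    test gray
      index gray
        merge gray
        merge black
      index black
      clean gray
        pack gray
          pack→index: index black — skip
          pack→merge: merge black — skip
        pack black
        clean→sign: sign is gray → back edge
Back edge closes the cycle sign → scan → test → clean → sign; its vertices are {scan, sign, test, clean}.

scan, sign, test, clean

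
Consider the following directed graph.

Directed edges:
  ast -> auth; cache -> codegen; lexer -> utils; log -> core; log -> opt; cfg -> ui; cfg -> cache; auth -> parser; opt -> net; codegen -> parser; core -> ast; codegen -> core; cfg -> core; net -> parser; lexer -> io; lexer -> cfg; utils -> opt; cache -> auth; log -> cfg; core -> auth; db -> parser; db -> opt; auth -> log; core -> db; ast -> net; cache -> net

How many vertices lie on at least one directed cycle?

A vertex is on a directed cycle iff it belongs to a strongly connected component of size ≥ 2 (or has a self-loop).
The vertices on cycles are {ast, cfg, log, auth, core, cache, codegen} — 7 in total.

7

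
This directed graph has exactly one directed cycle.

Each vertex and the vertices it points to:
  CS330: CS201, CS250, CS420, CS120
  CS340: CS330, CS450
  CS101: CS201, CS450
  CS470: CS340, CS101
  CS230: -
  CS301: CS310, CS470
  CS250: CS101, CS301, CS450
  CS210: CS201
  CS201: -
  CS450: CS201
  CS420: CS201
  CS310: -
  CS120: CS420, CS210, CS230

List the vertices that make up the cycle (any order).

CS250, CS301, CS330, CS340, CS470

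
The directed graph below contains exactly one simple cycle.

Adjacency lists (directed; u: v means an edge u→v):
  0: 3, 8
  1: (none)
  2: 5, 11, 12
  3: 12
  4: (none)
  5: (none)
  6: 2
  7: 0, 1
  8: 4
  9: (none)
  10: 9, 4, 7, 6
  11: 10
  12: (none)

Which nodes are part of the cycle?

DFS with gray/black marking from 10:
10 gray
  9 gray
  9 black
  4 gray
  4 black
  7 gray
    0 gray
      3 gray
        12 gray
        12 black
      3 black
      8 gray
        8→4: 4 black — skip
      8 black
    0 black
    1 gray
    1 black
  7 black
  6 gray
    2 gray
      5 gray
      5 black
      11 gray
        11→10: 10 is gray → back edge
Back edge closes the cycle 10 → 6 → 2 → 11 → 10; its vertices are {2, 6, 10, 11}.

2, 6, 10, 11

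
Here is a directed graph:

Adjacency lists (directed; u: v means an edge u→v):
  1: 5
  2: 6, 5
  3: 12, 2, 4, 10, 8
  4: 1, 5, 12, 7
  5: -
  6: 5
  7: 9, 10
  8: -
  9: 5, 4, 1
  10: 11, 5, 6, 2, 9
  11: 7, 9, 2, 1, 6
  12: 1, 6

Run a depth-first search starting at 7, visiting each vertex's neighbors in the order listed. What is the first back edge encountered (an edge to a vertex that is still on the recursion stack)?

DFS from 7 (visiting each vertex's neighbors in the order listed); mark gray on enter, black on exit:
7 gray
  9 gray
    5 gray
    5 black
    4 gray
      1 gray
        1→5: 5 black — skip
      1 black
      4→5: 5 black — skip
      12 gray
        12→1: 1 black — skip
        6 gray
          6→5: 5 black — skip
        6 black
      12 black
      4→7: 7 is gray → back edge
First back edge: 4 → 7.

4->7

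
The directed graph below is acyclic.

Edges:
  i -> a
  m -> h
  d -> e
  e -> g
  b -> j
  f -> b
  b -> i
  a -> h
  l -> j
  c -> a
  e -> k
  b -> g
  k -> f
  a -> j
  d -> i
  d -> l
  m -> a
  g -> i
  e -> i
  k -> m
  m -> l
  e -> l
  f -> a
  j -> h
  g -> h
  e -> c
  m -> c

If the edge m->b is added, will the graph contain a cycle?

Adding m→b creates a cycle iff b can already reach m.
Explore from b: no path reaches m. The graph stays acyclic.

No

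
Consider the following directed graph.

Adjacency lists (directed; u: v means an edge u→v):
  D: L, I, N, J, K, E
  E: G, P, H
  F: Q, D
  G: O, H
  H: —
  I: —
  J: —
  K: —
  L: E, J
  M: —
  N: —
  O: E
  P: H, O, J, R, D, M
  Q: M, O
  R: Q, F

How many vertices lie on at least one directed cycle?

A vertex is on a directed cycle iff it belongs to a strongly connected component of size ≥ 2 (or has a self-loop).
The vertices on cycles are {D, E, F, G, L, O, P, Q, R} — 9 in total.

9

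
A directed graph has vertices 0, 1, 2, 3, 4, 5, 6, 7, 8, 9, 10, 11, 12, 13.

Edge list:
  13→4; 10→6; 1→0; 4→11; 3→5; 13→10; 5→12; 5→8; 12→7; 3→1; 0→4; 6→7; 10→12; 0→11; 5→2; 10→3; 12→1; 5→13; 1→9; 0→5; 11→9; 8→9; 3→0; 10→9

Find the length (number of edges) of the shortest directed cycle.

For each vertex v, BFS finds the shortest path from v back to v.
The shortest such closed walk is 0 → 5 → 12 → 1 → 0, length 4.

4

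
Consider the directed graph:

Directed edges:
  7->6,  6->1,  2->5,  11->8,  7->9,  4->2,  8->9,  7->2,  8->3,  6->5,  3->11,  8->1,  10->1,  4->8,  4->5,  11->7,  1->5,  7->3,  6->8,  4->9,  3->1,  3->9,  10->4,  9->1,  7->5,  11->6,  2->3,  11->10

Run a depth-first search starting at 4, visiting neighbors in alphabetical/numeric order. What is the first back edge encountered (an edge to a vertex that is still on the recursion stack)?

8→3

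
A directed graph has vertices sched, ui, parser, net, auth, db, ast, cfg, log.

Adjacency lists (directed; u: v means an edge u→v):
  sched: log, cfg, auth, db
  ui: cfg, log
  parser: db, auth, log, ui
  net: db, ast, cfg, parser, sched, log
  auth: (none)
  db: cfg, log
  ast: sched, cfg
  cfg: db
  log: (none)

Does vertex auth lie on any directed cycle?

No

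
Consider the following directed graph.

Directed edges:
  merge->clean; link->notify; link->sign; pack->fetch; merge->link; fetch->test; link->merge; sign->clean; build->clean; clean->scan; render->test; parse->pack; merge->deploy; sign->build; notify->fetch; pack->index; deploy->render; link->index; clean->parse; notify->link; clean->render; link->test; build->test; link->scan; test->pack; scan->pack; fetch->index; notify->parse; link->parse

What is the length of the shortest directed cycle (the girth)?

2

For each vertex v, BFS finds the shortest path from v back to v.
The shortest such closed walk is link → notify → link, length 2.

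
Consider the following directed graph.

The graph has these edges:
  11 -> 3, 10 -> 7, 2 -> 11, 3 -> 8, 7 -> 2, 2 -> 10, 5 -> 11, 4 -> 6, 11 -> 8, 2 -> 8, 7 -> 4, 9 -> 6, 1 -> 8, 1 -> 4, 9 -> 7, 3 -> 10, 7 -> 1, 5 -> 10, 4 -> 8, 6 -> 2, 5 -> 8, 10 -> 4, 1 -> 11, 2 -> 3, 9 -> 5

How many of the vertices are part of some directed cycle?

8

A vertex is on a directed cycle iff it belongs to a strongly connected component of size ≥ 2 (or has a self-loop).
The vertices on cycles are {1, 2, 3, 4, 6, 7, 10, 11} — 8 in total.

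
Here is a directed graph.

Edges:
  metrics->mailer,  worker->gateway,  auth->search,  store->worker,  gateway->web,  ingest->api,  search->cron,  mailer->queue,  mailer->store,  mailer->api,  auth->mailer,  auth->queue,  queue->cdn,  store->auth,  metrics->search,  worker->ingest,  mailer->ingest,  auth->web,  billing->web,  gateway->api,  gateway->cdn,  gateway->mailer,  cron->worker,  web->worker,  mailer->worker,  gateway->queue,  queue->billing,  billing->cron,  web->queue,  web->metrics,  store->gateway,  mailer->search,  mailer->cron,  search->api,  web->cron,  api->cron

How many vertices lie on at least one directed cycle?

13

A vertex is on a directed cycle iff it belongs to a strongly connected component of size ≥ 2 (or has a self-loop).
The vertices on cycles are {api, web, auth, cron, queue, store, ingest, mailer, search, worker, billing, gateway, metrics} — 13 in total.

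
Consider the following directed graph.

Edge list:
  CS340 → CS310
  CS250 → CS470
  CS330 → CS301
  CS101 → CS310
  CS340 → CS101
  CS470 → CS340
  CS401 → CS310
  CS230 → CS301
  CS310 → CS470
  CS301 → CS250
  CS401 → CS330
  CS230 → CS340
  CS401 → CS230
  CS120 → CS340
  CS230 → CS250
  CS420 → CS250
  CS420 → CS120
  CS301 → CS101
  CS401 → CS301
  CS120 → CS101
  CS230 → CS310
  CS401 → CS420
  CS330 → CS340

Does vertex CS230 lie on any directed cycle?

CS230 lies on a cycle iff there is a path from CS230 back to itself.
Exploring from CS230, it never reaches itself; equivalently, its strongly connected component is a singleton.

No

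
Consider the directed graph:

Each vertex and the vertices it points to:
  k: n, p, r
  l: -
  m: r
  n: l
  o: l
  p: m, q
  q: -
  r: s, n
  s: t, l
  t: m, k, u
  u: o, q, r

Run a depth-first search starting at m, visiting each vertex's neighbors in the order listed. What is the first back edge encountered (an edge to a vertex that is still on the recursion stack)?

t→m

DFS from m (visiting each vertex's neighbors in the order listed); mark gray on enter, black on exit:
m gray
  r gray
    s gray
      t gray
        t→m: m is gray → back edge
First back edge: t → m.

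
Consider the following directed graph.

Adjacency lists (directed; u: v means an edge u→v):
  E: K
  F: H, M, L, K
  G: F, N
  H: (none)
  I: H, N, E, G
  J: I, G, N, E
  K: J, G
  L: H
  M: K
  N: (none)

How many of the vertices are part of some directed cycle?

A vertex is on a directed cycle iff it belongs to a strongly connected component of size ≥ 2 (or has a self-loop).
The vertices on cycles are {E, F, G, I, J, K, M} — 7 in total.

7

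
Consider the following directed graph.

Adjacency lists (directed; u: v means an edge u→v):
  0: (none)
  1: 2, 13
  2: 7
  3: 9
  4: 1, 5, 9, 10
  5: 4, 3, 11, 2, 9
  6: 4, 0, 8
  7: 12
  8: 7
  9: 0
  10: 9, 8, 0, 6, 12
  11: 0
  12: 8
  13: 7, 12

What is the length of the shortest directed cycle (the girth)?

For each vertex v, BFS finds the shortest path from v back to v.
The shortest such closed walk is 4 → 5 → 4, length 2.

2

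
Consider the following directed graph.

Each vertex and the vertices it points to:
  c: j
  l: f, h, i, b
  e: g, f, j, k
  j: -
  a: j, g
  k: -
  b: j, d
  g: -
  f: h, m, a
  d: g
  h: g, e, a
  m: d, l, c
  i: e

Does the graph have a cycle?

Yes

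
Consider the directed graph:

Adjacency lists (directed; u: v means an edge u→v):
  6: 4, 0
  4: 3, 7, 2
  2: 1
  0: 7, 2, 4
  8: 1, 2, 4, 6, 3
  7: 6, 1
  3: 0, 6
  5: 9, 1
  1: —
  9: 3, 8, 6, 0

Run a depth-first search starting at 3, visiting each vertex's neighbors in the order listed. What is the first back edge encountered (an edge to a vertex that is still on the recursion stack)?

4→3

DFS from 3 (visiting each vertex's neighbors in the order listed); mark gray on enter, black on exit:
3 gray
  0 gray
    7 gray
      6 gray
        4 gray
          4→3: 3 is gray → back edge
First back edge: 4 → 3.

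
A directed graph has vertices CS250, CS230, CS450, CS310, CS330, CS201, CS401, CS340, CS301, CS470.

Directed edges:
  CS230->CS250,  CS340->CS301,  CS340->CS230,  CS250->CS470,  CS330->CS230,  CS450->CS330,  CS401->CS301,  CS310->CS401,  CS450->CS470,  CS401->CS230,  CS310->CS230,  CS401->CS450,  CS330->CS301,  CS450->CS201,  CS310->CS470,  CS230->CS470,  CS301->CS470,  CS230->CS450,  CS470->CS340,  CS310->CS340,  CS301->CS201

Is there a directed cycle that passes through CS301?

Yes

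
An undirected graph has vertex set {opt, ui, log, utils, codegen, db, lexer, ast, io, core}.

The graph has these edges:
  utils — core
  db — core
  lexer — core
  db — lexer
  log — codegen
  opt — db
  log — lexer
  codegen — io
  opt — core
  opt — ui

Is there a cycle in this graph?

DFS, tracking each vertex's parent; an edge to a visited non-parent vertex closes a cycle.
Start from core:
visit core (parent –)
  visit lexer (parent core)
    lexer–core: parent, skip
    visit log (parent lexer)
      log–lexer: parent, skip
      visit codegen (parent log)
        visit io (parent codegen)
          io–codegen: parent, skip
        codegen–log: parent, skip
    visit db (parent lexer)
      db–lexer: parent, skip
      visit opt (parent db)
        opt–core: core visited and ≠ parent → cycle
Cycle: core – lexer – db – opt – core.

Yes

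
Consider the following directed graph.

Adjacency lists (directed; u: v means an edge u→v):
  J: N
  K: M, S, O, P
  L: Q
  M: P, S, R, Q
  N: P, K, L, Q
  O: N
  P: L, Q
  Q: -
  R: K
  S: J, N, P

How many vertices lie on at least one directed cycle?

7

A vertex is on a directed cycle iff it belongs to a strongly connected component of size ≥ 2 (or has a self-loop).
The vertices on cycles are {J, K, M, N, O, R, S} — 7 in total.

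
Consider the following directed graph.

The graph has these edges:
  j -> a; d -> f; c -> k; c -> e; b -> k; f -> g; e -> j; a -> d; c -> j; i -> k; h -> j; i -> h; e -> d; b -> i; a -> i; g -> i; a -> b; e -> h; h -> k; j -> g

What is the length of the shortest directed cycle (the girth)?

4

For each vertex v, BFS finds the shortest path from v back to v.
The shortest such closed walk is j → a → i → h → j, length 4.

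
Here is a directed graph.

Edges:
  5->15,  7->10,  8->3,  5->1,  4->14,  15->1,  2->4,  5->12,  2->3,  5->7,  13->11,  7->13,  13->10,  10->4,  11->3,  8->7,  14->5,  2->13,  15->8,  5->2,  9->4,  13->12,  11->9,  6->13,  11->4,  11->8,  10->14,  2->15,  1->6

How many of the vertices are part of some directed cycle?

13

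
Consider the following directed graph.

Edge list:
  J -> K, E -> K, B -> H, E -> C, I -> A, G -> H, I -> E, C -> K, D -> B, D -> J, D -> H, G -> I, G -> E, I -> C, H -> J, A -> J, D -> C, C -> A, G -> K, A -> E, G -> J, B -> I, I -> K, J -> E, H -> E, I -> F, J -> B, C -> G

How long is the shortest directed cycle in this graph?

For each vertex v, BFS finds the shortest path from v back to v.
The shortest such closed walk is B → H → J → B, length 3.

3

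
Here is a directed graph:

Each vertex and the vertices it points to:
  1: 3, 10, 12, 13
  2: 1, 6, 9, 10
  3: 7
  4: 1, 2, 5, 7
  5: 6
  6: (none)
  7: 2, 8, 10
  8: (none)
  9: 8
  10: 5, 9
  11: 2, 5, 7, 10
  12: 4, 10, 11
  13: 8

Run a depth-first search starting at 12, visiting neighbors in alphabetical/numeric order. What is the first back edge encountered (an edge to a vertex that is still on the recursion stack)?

DFS from 12 (visiting neighbors in alphabetical/numeric order); mark gray on enter, black on exit:
12 gray
  4 gray
    1 gray
      3 gray
        7 gray
          2 gray
            2→1: 1 is gray → back edge
First back edge: 2 → 1.

2->1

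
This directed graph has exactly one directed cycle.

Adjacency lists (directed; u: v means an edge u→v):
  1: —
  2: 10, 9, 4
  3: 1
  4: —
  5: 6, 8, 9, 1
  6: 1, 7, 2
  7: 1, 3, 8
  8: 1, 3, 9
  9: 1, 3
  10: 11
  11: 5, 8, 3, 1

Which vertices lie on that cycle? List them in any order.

DFS with gray/black marking from 6:
6 gray
  1 gray
  1 black
  7 gray
    7→1: 1 black — skip
    3 gray
      3→1: 1 black — skip
    3 black
    8 gray
      8→1: 1 black — skip
      8→3: 3 black — skip
      9 gray
        9→1: 1 black — skip
        9→3: 3 black — skip
      9 black
    8 black
  7 black
  2 gray
    10 gray
      11 gray
        5 gray
          5→6: 6 is gray → back edge
Back edge closes the cycle 6 → 2 → 10 → 11 → 5 → 6; its vertices are {2, 5, 6, 10, 11}.

2, 5, 6, 10, 11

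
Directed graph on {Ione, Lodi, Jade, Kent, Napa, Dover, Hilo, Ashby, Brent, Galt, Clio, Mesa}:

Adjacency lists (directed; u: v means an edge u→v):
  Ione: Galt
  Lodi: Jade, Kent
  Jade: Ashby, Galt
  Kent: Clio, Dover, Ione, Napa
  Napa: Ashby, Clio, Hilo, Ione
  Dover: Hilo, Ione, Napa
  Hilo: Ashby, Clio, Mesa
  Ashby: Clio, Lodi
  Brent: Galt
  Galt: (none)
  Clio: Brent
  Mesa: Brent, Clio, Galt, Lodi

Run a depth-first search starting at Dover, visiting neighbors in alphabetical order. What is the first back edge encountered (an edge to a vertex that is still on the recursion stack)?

DFS from Dover (visiting neighbors in alphabetical order); mark gray on enter, black on exit:
Dover gray
  Hilo gray
    Ashby gray
      Clio gray
        Brent gray
          Galt gray
          Galt black
        Brent black
      Clio black
      Lodi gray
        Jade gray
          Jade→Ashby: Ashby is gray → back edge
First back edge: Jade → Ashby.

Jade→Ashby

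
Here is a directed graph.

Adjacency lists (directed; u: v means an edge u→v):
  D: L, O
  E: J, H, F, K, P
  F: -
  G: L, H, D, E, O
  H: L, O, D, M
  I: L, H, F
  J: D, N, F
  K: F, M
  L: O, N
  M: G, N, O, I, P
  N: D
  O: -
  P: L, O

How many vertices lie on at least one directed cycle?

A vertex is on a directed cycle iff it belongs to a strongly connected component of size ≥ 2 (or has a self-loop).
The vertices on cycles are {D, E, G, H, I, K, L, M, N} — 9 in total.

9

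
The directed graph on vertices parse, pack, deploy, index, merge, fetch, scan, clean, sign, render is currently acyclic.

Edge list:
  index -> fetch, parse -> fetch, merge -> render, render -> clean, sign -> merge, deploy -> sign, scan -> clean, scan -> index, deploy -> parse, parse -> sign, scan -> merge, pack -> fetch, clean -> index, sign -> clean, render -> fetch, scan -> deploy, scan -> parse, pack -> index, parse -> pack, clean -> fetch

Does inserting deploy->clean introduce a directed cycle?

No

Adding deploy→clean creates a cycle iff clean can already reach deploy.
Explore from clean: no path reaches deploy. The graph stays acyclic.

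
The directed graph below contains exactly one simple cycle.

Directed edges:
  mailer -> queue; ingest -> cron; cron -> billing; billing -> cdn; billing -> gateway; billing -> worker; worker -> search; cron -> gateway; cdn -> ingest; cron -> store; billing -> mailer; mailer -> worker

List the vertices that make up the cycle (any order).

cdn, cron, ingest, billing

DFS with gray/black marking from cron:
cron gray
  gateway gray
  gateway black
  billing gray
    mailer gray
      worker gray
        search gray
        search black
      worker black
      queue gray
      queue black
    mailer black
    billing→gateway: gateway black — skip
    cdn gray
      ingest gray
        ingest→cron: cron is gray → back edge
Back edge closes the cycle cron → billing → cdn → ingest → cron; its vertices are {cdn, cron, ingest, billing}.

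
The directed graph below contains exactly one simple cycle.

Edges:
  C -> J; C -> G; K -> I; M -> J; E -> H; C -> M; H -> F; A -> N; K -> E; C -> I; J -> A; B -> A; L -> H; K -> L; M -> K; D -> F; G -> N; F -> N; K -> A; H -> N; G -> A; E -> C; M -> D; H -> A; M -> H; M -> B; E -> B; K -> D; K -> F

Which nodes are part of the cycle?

C, E, K, M

DFS with gray/black marking from C:
C gray
  M gray
    K gray
      F gray
        N gray
        N black
      F black
      A gray
        A→N: N black — skip
      A black
      I gray
      I black
      E gray
        E→C: C is gray → back edge
Back edge closes the cycle C → M → K → E → C; its vertices are {C, E, K, M}.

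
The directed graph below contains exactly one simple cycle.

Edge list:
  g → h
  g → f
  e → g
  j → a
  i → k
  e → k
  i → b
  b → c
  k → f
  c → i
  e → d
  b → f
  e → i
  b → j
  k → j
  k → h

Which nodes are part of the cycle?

b, c, i

DFS with gray/black marking from i:
i gray
  k gray
    h gray
    h black
    f gray
    f black
    j gray
      a gray
      a black
    j black
  k black
  b gray
    b→j: j black — skip
    b→f: f black — skip
    c gray
      c→i: i is gray → back edge
Back edge closes the cycle i → b → c → i; its vertices are {b, c, i}.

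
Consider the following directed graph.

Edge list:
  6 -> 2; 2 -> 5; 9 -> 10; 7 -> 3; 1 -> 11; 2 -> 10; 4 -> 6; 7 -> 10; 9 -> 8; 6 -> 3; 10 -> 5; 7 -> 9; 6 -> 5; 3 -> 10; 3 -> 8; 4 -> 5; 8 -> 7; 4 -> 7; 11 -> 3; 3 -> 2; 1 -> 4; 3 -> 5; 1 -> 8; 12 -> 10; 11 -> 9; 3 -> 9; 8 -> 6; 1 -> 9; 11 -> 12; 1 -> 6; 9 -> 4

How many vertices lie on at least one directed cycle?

A vertex is on a directed cycle iff it belongs to a strongly connected component of size ≥ 2 (or has a self-loop).
The vertices on cycles are {3, 4, 6, 7, 8, 9} — 6 in total.

6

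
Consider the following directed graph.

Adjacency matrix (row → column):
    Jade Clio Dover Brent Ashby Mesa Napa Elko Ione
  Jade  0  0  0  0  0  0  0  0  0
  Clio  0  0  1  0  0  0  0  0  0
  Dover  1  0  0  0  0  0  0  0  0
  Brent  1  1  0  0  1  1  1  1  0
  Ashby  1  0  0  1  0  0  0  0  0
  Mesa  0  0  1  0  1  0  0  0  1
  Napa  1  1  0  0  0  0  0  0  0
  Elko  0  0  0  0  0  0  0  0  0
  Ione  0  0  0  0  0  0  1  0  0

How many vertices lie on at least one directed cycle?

A vertex is on a directed cycle iff it belongs to a strongly connected component of size ≥ 2 (or has a self-loop).
The vertices on cycles are {Mesa, Ashby, Brent} — 3 in total.

3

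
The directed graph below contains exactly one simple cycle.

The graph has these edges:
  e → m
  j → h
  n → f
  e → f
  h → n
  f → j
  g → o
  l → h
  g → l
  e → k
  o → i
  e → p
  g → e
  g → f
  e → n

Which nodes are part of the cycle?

f, h, j, n

DFS with gray/black marking from f:
f gray
  j gray
    h gray
      n gray
        n→f: f is gray → back edge
Back edge closes the cycle f → j → h → n → f; its vertices are {f, h, j, n}.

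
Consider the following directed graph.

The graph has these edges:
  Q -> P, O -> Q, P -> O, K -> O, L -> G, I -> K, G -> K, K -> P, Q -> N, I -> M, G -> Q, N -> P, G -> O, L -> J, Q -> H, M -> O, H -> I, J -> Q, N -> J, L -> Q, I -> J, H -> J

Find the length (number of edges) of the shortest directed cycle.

For each vertex v, BFS finds the shortest path from v back to v.
The shortest such closed walk is Q → N → J → Q, length 3.

3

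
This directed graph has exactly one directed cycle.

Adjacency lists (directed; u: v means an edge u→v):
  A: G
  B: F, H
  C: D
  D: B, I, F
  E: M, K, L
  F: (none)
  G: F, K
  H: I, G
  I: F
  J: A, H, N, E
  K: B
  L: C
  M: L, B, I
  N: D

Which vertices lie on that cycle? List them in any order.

DFS with gray/black marking from H:
H gray
  I gray
    F gray
    F black
  I black
  G gray
    G→F: F black — skip
    K gray
      B gray
        B→F: F black — skip
        B→H: H is gray → back edge
Back edge closes the cycle H → G → K → B → H; its vertices are {B, G, H, K}.

B, G, H, K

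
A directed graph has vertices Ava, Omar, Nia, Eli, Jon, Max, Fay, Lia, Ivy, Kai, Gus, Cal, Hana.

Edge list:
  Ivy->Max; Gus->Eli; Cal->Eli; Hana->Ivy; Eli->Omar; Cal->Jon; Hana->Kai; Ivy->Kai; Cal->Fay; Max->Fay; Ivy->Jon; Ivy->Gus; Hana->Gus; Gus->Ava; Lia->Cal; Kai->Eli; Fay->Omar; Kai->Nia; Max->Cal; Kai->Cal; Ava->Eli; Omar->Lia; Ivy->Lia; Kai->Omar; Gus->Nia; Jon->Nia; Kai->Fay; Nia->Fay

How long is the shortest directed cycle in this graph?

For each vertex v, BFS finds the shortest path from v back to v.
The shortest such closed walk is Lia → Cal → Eli → Omar → Lia, length 4.

4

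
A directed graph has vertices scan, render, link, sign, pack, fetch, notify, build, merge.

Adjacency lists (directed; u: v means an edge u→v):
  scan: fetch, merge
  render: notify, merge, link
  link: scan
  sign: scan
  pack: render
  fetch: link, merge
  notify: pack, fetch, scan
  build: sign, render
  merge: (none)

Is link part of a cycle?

link is on a cycle iff link can reach itself via ≥1 edge.
link → scan → fetch → link — yes.

Yes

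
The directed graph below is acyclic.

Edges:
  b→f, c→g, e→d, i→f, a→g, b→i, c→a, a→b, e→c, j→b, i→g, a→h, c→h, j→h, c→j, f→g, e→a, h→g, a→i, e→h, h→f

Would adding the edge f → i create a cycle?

Yes

Adding f→i creates a cycle iff i can already reach f.
Path from i: i → f.
So i → … → f → i is a cycle.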